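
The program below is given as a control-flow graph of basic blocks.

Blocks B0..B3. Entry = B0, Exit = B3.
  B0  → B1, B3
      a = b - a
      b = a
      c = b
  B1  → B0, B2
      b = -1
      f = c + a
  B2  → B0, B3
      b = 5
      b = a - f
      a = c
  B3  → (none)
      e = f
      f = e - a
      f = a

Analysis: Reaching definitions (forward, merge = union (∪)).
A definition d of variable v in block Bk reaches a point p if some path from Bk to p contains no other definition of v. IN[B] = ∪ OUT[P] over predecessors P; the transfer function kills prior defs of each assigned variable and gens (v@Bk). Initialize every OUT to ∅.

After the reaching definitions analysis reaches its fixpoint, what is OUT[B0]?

Fixpoint table:
  B0:   IN={a@B0, a@B2, b@B1, b@B2, c@B0, f@B1}   OUT={a@B0, b@B0, c@B0, f@B1}
  B1:   IN={a@B0, b@B0, c@B0, f@B1}   OUT={a@B0, b@B1, c@B0, f@B1}
  B2:   IN={a@B0, b@B1, c@B0, f@B1}   OUT={a@B2, b@B2, c@B0, f@B1}
  B3:   IN={a@B0, a@B2, b@B0, b@B2, c@B0, f@B1}   OUT={a@B0, a@B2, b@B0, b@B2, c@B0, e@B3, f@B3}

Merge at B0 (entry node, so the boundary value {} is joined with the incoming edge(s)): IN[B0] = {} ⊔ OUT[B1] ⊔ OUT[B2] = {a@B0, a@B2, b@B1, b@B2, c@B0, f@B1}
Applying B0's transfer function to that IN value gives OUT[B0] (row B0 above).

Answer: {a@B0, b@B0, c@B0, f@B1}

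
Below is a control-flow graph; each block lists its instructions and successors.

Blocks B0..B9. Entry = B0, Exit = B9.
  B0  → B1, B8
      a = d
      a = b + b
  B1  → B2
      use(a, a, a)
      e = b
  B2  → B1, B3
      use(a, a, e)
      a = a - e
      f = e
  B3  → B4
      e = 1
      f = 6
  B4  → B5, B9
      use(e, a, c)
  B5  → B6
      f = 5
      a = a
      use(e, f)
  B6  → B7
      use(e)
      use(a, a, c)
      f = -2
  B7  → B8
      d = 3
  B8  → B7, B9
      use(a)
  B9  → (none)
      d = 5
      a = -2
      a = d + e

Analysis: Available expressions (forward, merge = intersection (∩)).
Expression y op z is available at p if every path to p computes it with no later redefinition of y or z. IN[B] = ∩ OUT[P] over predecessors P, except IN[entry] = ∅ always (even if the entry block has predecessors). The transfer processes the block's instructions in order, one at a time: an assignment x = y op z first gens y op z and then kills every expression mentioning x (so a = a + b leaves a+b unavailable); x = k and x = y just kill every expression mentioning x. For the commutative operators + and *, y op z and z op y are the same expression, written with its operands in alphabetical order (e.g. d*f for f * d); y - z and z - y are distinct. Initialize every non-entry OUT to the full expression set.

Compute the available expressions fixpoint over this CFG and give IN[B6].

Answer: {b+b}

Derivation:
Per-block solution:
  B0:   IN={}   OUT={b+b}
  B1:   IN={b+b}   OUT={b+b}
  B2:   IN={b+b}   OUT={b+b}
  B3:   IN={b+b}   OUT={b+b}
  B4:   IN={b+b}   OUT={b+b}
  B5:   IN={b+b}   OUT={b+b}
  B6:   IN={b+b}   OUT={b+b}
  B7:   IN={b+b}   OUT={b+b}
  B8:   IN={b+b}   OUT={b+b}
  B9:   IN={b+b}   OUT={b+b, d+e}

Merge at B6: IN[B6] = OUT[B5] = {b+b}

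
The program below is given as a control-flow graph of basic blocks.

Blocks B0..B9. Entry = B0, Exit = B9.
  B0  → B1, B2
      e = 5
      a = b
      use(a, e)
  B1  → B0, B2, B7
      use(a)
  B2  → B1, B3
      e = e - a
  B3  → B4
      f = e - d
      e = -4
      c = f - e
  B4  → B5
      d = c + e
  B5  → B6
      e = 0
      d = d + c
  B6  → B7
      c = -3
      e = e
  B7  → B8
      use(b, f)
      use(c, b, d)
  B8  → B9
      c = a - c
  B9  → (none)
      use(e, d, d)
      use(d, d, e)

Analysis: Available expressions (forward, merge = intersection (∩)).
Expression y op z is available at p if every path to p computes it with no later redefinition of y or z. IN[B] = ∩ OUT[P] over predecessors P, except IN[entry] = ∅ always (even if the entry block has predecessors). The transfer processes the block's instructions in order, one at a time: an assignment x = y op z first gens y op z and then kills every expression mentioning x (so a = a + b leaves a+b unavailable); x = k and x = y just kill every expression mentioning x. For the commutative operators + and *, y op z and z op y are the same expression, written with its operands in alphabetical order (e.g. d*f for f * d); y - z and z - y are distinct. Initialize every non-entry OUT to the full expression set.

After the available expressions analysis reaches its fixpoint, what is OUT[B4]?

Per-block solution:
  B0:   IN={}   OUT={}
  B1:   IN={}   OUT={}
  B2:   IN={}   OUT={}
  B3:   IN={}   OUT={f-e}
  B4:   IN={f-e}   OUT={c+e, f-e}
  B5:   IN={c+e, f-e}   OUT={}
  B6:   IN={}   OUT={}
  B7:   IN={}   OUT={}
  B8:   IN={}   OUT={}
  B9:   IN={}   OUT={}

Merge at B4: IN[B4] = OUT[B3] = {f-e}
Applying B4's transfer function to that IN value gives OUT[B4] (row B4 above).

Answer: {c+e, f-e}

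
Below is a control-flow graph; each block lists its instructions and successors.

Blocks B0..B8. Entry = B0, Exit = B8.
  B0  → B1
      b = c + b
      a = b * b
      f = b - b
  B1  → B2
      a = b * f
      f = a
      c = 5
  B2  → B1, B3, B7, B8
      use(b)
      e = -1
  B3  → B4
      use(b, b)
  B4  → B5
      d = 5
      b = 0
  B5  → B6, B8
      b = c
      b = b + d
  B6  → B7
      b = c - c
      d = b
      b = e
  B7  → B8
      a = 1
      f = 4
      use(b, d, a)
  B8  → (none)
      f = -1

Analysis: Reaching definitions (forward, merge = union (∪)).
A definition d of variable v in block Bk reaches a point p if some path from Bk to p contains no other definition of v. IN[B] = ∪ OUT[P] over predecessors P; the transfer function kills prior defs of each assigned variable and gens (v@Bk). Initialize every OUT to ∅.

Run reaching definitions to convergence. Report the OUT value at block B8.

Converged values:
  B0:  IN={}  OUT={a@B0, b@B0, f@B0}
  B1:  IN={a@B0, a@B1, b@B0, c@B1, e@B2, f@B0, f@B1}  OUT={a@B1, b@B0, c@B1, e@B2, f@B1}
  B2:  IN={a@B1, b@B0, c@B1, e@B2, f@B1}  OUT={a@B1, b@B0, c@B1, e@B2, f@B1}
  B3:  IN={a@B1, b@B0, c@B1, e@B2, f@B1}  OUT={a@B1, b@B0, c@B1, e@B2, f@B1}
  B4:  IN={a@B1, b@B0, c@B1, e@B2, f@B1}  OUT={a@B1, b@B4, c@B1, d@B4, e@B2, f@B1}
  B5:  IN={a@B1, b@B4, c@B1, d@B4, e@B2, f@B1}  OUT={a@B1, b@B5, c@B1, d@B4, e@B2, f@B1}
  B6:  IN={a@B1, b@B5, c@B1, d@B4, e@B2, f@B1}  OUT={a@B1, b@B6, c@B1, d@B6, e@B2, f@B1}
  B7:  IN={a@B1, b@B0, b@B6, c@B1, d@B6, e@B2, f@B1}  OUT={a@B7, b@B0, b@B6, c@B1, d@B6, e@B2, f@B7}
  B8:  IN={a@B1, a@B7, b@B0, b@B5, b@B6, c@B1, d@B4, d@B6, e@B2, f@B1, f@B7}  OUT={a@B1, a@B7, b@B0, b@B5, b@B6, c@B1, d@B4, d@B6, e@B2, f@B8}

Merge at B8: IN[B8] = OUT[B2] ⊔ OUT[B5] ⊔ OUT[B7] = {a@B1, a@B7, b@B0, b@B5, b@B6, c@B1, d@B4, d@B6, e@B2, f@B1, f@B7}
Applying B8's transfer function to that IN value gives OUT[B8] (row B8 above).

Answer: {a@B1, a@B7, b@B0, b@B5, b@B6, c@B1, d@B4, d@B6, e@B2, f@B8}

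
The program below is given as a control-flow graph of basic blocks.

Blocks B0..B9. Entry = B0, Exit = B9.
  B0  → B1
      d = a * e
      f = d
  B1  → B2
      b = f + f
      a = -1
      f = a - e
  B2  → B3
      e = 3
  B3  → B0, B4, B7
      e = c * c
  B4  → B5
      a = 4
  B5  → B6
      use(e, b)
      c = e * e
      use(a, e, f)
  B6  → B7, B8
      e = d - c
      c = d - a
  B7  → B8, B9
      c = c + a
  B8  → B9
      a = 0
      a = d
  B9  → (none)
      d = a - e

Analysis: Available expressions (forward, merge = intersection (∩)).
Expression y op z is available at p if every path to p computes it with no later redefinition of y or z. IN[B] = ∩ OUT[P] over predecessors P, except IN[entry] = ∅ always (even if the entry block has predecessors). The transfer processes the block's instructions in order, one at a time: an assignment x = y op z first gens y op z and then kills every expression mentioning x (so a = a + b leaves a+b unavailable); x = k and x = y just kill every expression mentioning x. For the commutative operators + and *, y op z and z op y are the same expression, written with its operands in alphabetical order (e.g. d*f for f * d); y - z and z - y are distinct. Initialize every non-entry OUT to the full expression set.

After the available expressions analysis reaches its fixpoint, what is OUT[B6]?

Answer: {d-a}

Working:
Converged values:
  B0: | IN={} | OUT={a*e}
  B1: | IN={a*e} | OUT={a-e}
  B2: | IN={a-e} | OUT={}
  B3: | IN={} | OUT={c*c}
  B4: | IN={c*c} | OUT={c*c}
  B5: | IN={c*c} | OUT={e*e}
  B6: | IN={e*e} | OUT={d-a}
  B7: | IN={} | OUT={}
  B8: | IN={} | OUT={}
  B9: | IN={} | OUT={a-e}

Merge at B6: IN[B6] = OUT[B5] = {e*e}
Applying B6's transfer function to that IN value gives OUT[B6] (row B6 above).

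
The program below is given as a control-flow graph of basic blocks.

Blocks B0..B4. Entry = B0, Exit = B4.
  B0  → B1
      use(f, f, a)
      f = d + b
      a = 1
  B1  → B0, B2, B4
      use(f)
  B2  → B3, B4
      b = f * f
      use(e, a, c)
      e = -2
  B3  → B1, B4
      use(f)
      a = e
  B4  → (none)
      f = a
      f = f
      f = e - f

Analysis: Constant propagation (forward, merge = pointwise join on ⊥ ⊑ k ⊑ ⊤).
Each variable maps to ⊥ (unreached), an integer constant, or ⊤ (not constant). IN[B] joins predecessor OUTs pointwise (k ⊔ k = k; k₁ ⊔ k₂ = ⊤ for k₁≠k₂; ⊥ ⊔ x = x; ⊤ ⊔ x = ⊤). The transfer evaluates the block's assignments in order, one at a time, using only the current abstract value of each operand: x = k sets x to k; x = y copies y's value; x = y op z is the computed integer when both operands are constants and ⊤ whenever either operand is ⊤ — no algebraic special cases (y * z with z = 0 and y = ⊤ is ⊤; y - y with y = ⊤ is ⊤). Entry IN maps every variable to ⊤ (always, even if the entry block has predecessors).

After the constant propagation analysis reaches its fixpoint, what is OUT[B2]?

Answer: {a: ⊤, b: ⊤, c: ⊤, d: ⊤, e: -2, f: ⊤}

Working:
Converged values:
  B0: | IN=(all ⊤) | OUT={a:1; rest ⊤}
  B1: | IN=(all ⊤) | OUT=(all ⊤)
  B2: | IN=(all ⊤) | OUT={e:-2; rest ⊤}
  B3: | IN={e:-2; rest ⊤} | OUT={a:-2, e:-2; rest ⊤}
  B4: | IN=(all ⊤) | OUT=(all ⊤)

Merge at B2: IN[B2] = OUT[B1] = {a: ⊤, b: ⊤, c: ⊤, d: ⊤, e: ⊤, f: ⊤}
Applying B2's transfer function to that IN value gives OUT[B2] (row B2 above).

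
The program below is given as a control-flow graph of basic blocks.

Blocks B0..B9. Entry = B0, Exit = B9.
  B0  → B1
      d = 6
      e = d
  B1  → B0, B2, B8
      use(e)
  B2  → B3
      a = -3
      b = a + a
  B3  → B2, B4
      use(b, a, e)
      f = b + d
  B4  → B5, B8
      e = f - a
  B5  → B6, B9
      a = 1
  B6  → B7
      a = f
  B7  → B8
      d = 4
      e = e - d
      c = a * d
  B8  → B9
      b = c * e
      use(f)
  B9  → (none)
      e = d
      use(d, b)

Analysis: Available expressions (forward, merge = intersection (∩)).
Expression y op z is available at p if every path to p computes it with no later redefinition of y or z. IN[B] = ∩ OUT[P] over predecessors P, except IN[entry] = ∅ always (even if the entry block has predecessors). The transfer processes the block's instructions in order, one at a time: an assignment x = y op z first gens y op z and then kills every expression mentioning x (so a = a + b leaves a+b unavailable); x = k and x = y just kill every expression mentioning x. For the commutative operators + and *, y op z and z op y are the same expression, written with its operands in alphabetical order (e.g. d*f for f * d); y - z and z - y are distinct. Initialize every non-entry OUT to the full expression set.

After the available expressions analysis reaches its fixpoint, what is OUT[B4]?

Answer: {a+a, b+d, f-a}

Working:
Converged values:
  B0:   IN={}   OUT={}
  B1:   IN={}   OUT={}
  B2:   IN={}   OUT={a+a}
  B3:   IN={a+a}   OUT={a+a, b+d}
  B4:   IN={a+a, b+d}   OUT={a+a, b+d, f-a}
  B5:   IN={a+a, b+d, f-a}   OUT={b+d}
  B6:   IN={b+d}   OUT={b+d}
  B7:   IN={b+d}   OUT={a*d}
  B8:   IN={}   OUT={c*e}
  B9:   IN={}   OUT={}

Merge at B4: IN[B4] = OUT[B3] = {a+a, b+d}
Applying B4's transfer function to that IN value gives OUT[B4] (row B4 above).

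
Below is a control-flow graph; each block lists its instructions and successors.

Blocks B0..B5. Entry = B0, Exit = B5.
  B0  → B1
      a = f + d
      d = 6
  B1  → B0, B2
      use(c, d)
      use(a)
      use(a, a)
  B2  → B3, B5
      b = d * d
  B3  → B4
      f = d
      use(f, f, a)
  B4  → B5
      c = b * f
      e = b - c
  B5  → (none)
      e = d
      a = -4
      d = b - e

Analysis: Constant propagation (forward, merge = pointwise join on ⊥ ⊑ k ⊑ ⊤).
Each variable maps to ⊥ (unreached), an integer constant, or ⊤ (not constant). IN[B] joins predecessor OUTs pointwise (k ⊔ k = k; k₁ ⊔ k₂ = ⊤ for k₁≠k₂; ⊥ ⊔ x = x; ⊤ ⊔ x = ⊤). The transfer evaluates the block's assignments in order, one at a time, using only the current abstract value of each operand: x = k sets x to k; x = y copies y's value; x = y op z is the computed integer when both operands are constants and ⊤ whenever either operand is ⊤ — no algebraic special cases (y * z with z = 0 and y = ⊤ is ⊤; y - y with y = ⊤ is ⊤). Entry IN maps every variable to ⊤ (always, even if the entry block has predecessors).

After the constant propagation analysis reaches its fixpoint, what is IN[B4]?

Per-block solution:
  B0:   IN=(all ⊤)   OUT={d:6; rest ⊤}
  B1:   IN={d:6; rest ⊤}   OUT={d:6; rest ⊤}
  B2:   IN={d:6; rest ⊤}   OUT={b:36, d:6; rest ⊤}
  B3:   IN={b:36, d:6; rest ⊤}   OUT={b:36, d:6, f:6; rest ⊤}
  B4:   IN={b:36, d:6, f:6; rest ⊤}   OUT={b:36, c:216, d:6, e:-180, f:6; rest ⊤}
  B5:   IN={b:36, d:6; rest ⊤}   OUT={a:-4, b:36, d:30, e:6; rest ⊤}

Merge at B4: IN[B4] = OUT[B3] = {a: ⊤, b: 36, c: ⊤, d: 6, e: ⊤, f: 6}

Answer: {a: ⊤, b: 36, c: ⊤, d: 6, e: ⊤, f: 6}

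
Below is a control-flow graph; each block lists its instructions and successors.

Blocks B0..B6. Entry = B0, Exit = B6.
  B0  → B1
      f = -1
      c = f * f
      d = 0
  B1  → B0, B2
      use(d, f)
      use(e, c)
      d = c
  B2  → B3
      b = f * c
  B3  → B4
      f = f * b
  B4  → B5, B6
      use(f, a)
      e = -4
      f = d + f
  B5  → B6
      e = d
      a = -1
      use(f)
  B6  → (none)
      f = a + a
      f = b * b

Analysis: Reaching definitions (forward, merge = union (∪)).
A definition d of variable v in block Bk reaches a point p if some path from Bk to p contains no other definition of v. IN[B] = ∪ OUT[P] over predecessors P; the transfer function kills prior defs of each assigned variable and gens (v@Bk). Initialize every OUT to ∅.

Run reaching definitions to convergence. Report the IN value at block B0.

Answer: {c@B0, d@B1, f@B0}

Trace:
Fixpoint table:
  B0:  IN={c@B0, d@B1, f@B0}  OUT={c@B0, d@B0, f@B0}
  B1:  IN={c@B0, d@B0, f@B0}  OUT={c@B0, d@B1, f@B0}
  B2:  IN={c@B0, d@B1, f@B0}  OUT={b@B2, c@B0, d@B1, f@B0}
  B3:  IN={b@B2, c@B0, d@B1, f@B0}  OUT={b@B2, c@B0, d@B1, f@B3}
  B4:  IN={b@B2, c@B0, d@B1, f@B3}  OUT={b@B2, c@B0, d@B1, e@B4, f@B4}
  B5:  IN={b@B2, c@B0, d@B1, e@B4, f@B4}  OUT={a@B5, b@B2, c@B0, d@B1, e@B5, f@B4}
  B6:  IN={a@B5, b@B2, c@B0, d@B1, e@B4, e@B5, f@B4}  OUT={a@B5, b@B2, c@B0, d@B1, e@B4, e@B5, f@B6}

Merge at B0 (entry node, so the boundary value {} is joined with the incoming edge(s)): IN[B0] = {} ⊔ OUT[B1] = {c@B0, d@B1, f@B0}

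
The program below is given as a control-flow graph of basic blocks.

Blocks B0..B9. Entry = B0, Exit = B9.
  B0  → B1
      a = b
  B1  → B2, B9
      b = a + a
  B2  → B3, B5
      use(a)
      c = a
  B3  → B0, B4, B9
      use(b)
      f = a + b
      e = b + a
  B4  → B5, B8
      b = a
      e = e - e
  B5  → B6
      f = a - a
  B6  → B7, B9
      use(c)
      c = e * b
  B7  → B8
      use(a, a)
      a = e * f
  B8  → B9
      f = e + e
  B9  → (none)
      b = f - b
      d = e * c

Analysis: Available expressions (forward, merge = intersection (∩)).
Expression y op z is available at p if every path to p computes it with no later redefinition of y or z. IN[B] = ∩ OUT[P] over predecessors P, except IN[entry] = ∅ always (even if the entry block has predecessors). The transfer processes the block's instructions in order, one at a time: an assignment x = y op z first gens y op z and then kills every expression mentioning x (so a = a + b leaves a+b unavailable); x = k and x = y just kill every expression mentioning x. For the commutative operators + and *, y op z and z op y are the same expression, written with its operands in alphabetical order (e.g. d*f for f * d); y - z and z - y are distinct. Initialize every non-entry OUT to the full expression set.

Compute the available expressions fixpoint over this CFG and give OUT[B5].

Per-block solution:
  B0: | IN={} | OUT={}
  B1: | IN={} | OUT={a+a}
  B2: | IN={a+a} | OUT={a+a}
  B3: | IN={a+a} | OUT={a+a, a+b}
  B4: | IN={a+a, a+b} | OUT={a+a}
  B5: | IN={a+a} | OUT={a+a, a-a}
  B6: | IN={a+a, a-a} | OUT={a+a, a-a, b*e}
  B7: | IN={a+a, a-a, b*e} | OUT={b*e, e*f}
  B8: | IN={} | OUT={e+e}
  B9: | IN={} | OUT={c*e}

Merge at B5: IN[B5] = OUT[B2] ∩ OUT[B4] = {a+a}
Applying B5's transfer function to that IN value gives OUT[B5] (row B5 above).

Answer: {a+a, a-a}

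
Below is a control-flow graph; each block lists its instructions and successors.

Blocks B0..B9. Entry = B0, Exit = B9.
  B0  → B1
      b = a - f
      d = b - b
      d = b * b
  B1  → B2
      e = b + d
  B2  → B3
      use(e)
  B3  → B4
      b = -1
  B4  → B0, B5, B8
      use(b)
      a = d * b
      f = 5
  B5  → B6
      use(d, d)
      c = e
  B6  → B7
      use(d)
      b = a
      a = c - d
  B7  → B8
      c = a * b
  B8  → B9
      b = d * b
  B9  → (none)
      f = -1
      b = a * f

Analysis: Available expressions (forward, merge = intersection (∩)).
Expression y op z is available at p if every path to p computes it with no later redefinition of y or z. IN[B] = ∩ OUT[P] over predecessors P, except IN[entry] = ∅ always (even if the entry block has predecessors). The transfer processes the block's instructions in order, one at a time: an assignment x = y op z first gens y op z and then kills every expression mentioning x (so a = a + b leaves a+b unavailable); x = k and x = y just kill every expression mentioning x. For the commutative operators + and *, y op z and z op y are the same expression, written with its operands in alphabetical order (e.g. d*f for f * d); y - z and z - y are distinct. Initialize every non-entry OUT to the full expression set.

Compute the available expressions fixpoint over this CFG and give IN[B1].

Fixpoint table:
  B0:  IN={}  OUT={a-f, b*b, b-b}
  B1:  IN={a-f, b*b, b-b}  OUT={a-f, b*b, b+d, b-b}
  B2:  IN={a-f, b*b, b+d, b-b}  OUT={a-f, b*b, b+d, b-b}
  B3:  IN={a-f, b*b, b+d, b-b}  OUT={a-f}
  B4:  IN={a-f}  OUT={b*d}
  B5:  IN={b*d}  OUT={b*d}
  B6:  IN={b*d}  OUT={c-d}
  B7:  IN={c-d}  OUT={a*b}
  B8:  IN={}  OUT={}
  B9:  IN={}  OUT={a*f}

Merge at B1: IN[B1] = OUT[B0] = {a-f, b*b, b-b}

Answer: {a-f, b*b, b-b}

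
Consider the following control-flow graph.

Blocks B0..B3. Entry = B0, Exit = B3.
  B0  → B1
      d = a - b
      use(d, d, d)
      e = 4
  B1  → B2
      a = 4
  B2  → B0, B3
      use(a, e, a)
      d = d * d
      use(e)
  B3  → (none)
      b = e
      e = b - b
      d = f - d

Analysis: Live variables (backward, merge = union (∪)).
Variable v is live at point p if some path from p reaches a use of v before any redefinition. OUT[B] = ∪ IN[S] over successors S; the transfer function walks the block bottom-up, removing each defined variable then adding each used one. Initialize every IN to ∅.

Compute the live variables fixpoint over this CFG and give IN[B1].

Fixpoint table:
  B0:  IN={a, b, f}  OUT={b, d, e, f}
  B1:  IN={b, d, e, f}  OUT={a, b, d, e, f}
  B2:  IN={a, b, d, e, f}  OUT={a, b, d, e, f}
  B3:  IN={d, e, f}  OUT={}

Merge at B1: OUT[B1] = IN[B2] = {a, b, d, e, f}
Applying B1's transfer function to that OUT value gives IN[B1] (row B1 above).

Answer: {b, d, e, f}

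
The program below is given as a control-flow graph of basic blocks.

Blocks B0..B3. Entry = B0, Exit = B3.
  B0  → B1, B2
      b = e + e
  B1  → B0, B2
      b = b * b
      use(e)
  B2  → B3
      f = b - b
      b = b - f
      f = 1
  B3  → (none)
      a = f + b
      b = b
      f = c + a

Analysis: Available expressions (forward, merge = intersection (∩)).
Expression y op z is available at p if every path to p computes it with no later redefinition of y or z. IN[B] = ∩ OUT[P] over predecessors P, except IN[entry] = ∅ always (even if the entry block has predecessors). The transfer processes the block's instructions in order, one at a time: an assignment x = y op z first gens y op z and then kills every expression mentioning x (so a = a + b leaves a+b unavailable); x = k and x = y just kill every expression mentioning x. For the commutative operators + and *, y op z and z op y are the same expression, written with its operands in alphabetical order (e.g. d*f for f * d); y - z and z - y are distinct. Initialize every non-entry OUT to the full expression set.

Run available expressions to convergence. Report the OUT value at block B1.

Per-block solution:
  B0:   IN={}   OUT={e+e}
  B1:   IN={e+e}   OUT={e+e}
  B2:   IN={e+e}   OUT={e+e}
  B3:   IN={e+e}   OUT={a+c, e+e}

Merge at B1: IN[B1] = OUT[B0] = {e+e}
Applying B1's transfer function to that IN value gives OUT[B1] (row B1 above).

Answer: {e+e}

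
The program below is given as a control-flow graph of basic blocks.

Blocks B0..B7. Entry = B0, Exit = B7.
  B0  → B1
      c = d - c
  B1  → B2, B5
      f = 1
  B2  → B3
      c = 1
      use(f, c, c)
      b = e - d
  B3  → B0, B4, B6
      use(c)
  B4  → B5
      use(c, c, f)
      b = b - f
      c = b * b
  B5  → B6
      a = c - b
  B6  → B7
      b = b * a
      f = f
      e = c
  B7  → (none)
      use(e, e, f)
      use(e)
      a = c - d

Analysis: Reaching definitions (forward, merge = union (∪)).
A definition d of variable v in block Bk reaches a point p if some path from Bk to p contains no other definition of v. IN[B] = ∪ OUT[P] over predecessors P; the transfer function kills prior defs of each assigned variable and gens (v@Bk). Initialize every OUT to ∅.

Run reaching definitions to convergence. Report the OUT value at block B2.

Fixpoint table:
  B0: | IN={b@B2, c@B2, f@B1} | OUT={b@B2, c@B0, f@B1}
  B1: | IN={b@B2, c@B0, f@B1} | OUT={b@B2, c@B0, f@B1}
  B2: | IN={b@B2, c@B0, f@B1} | OUT={b@B2, c@B2, f@B1}
  B3: | IN={b@B2, c@B2, f@B1} | OUT={b@B2, c@B2, f@B1}
  B4: | IN={b@B2, c@B2, f@B1} | OUT={b@B4, c@B4, f@B1}
  B5: | IN={b@B2, b@B4, c@B0, c@B4, f@B1} | OUT={a@B5, b@B2, b@B4, c@B0, c@B4, f@B1}
  B6: | IN={a@B5, b@B2, b@B4, c@B0, c@B2, c@B4, f@B1} | OUT={a@B5, b@B6, c@B0, c@B2, c@B4, e@B6, f@B6}
  B7: | IN={a@B5, b@B6, c@B0, c@B2, c@B4, e@B6, f@B6} | OUT={a@B7, b@B6, c@B0, c@B2, c@B4, e@B6, f@B6}

Merge at B2: IN[B2] = OUT[B1] = {b@B2, c@B0, f@B1}
Applying B2's transfer function to that IN value gives OUT[B2] (row B2 above).

Answer: {b@B2, c@B2, f@B1}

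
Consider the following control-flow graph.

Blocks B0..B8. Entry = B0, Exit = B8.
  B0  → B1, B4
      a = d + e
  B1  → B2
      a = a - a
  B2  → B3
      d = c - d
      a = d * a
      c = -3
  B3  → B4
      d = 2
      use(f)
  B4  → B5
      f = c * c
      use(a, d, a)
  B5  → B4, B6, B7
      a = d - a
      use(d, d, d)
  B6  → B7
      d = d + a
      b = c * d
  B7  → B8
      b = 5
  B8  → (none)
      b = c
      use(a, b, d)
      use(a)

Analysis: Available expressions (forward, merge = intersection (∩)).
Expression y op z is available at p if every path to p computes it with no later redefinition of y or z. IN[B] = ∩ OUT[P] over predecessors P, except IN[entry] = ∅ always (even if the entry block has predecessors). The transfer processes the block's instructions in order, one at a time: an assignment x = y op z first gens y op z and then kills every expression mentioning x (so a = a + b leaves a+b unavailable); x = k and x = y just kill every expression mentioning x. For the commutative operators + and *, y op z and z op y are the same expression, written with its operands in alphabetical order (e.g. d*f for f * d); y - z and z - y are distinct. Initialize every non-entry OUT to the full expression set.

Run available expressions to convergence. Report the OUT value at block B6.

Converged values:
  B0: | IN={} | OUT={d+e}
  B1: | IN={d+e} | OUT={d+e}
  B2: | IN={d+e} | OUT={}
  B3: | IN={} | OUT={}
  B4: | IN={} | OUT={c*c}
  B5: | IN={c*c} | OUT={c*c}
  B6: | IN={c*c} | OUT={c*c, c*d}
  B7: | IN={c*c} | OUT={c*c}
  B8: | IN={c*c} | OUT={c*c}

Merge at B6: IN[B6] = OUT[B5] = {c*c}
Applying B6's transfer function to that IN value gives OUT[B6] (row B6 above).

Answer: {c*c, c*d}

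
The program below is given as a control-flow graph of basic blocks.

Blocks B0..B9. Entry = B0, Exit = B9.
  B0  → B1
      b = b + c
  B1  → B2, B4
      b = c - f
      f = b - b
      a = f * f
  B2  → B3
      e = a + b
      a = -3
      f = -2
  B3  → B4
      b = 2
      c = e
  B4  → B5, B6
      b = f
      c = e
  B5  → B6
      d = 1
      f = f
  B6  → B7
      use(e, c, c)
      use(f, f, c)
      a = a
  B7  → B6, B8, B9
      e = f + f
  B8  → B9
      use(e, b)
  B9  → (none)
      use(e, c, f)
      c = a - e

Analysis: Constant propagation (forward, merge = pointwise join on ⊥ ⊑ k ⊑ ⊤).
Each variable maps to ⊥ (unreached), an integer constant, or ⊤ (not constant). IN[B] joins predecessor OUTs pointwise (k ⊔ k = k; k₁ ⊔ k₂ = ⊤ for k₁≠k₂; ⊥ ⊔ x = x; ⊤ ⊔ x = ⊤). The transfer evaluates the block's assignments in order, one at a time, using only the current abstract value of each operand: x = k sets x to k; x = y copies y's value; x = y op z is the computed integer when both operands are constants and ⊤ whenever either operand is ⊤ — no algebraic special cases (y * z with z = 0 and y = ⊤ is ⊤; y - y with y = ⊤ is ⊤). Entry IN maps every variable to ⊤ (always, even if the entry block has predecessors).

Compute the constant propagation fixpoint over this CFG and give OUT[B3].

Answer: {a: -3, b: 2, c: ⊤, d: ⊤, e: ⊤, f: -2}

Derivation:
Fixpoint table:
  B0: | IN=(all ⊤) | OUT=(all ⊤)
  B1: | IN=(all ⊤) | OUT=(all ⊤)
  B2: | IN=(all ⊤) | OUT={a:-3, f:-2; rest ⊤}
  B3: | IN={a:-3, f:-2; rest ⊤} | OUT={a:-3, b:2, f:-2; rest ⊤}
  B4: | IN=(all ⊤) | OUT=(all ⊤)
  B5: | IN=(all ⊤) | OUT={d:1; rest ⊤}
  B6: | IN=(all ⊤) | OUT=(all ⊤)
  B7: | IN=(all ⊤) | OUT=(all ⊤)
  B8: | IN=(all ⊤) | OUT=(all ⊤)
  B9: | IN=(all ⊤) | OUT=(all ⊤)

Merge at B3: IN[B3] = OUT[B2] = {a: -3, b: ⊤, c: ⊤, d: ⊤, e: ⊤, f: -2}
Applying B3's transfer function to that IN value gives OUT[B3] (row B3 above).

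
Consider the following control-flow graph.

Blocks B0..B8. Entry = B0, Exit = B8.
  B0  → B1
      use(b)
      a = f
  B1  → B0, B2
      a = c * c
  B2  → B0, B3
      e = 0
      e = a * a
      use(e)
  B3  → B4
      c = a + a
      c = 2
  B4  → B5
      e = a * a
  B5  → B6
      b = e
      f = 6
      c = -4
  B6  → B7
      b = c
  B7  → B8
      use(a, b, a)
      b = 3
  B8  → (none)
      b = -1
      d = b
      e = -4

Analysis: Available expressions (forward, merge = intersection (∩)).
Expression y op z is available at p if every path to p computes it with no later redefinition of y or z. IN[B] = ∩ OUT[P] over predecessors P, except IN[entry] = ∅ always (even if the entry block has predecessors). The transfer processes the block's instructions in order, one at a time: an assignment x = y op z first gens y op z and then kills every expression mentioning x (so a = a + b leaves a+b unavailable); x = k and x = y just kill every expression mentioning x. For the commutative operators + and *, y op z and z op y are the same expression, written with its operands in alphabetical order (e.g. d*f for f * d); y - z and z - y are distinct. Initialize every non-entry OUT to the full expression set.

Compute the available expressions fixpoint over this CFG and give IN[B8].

Answer: {a*a, a+a}

Trace:
Per-block solution:
  B0:   IN={}   OUT={}
  B1:   IN={}   OUT={c*c}
  B2:   IN={c*c}   OUT={a*a, c*c}
  B3:   IN={a*a, c*c}   OUT={a*a, a+a}
  B4:   IN={a*a, a+a}   OUT={a*a, a+a}
  B5:   IN={a*a, a+a}   OUT={a*a, a+a}
  B6:   IN={a*a, a+a}   OUT={a*a, a+a}
  B7:   IN={a*a, a+a}   OUT={a*a, a+a}
  B8:   IN={a*a, a+a}   OUT={a*a, a+a}

Merge at B8: IN[B8] = OUT[B7] = {a*a, a+a}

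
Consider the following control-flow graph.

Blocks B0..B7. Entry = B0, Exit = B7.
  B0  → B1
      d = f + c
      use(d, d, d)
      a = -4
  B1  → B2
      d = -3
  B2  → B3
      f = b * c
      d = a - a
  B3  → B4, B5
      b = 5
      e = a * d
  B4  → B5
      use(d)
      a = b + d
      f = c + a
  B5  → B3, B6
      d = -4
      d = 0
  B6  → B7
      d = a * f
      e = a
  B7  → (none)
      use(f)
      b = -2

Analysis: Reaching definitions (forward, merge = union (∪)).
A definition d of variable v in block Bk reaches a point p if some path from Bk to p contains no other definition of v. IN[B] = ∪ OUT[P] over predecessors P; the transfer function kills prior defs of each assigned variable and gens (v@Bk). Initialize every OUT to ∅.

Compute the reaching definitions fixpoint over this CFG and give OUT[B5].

Converged values:
  B0:   IN={}   OUT={a@B0, d@B0}
  B1:   IN={a@B0, d@B0}   OUT={a@B0, d@B1}
  B2:   IN={a@B0, d@B1}   OUT={a@B0, d@B2, f@B2}
  B3:   IN={a@B0, a@B4, b@B3, d@B2, d@B5, e@B3, f@B2, f@B4}   OUT={a@B0, a@B4, b@B3, d@B2, d@B5, e@B3, f@B2, f@B4}
  B4:   IN={a@B0, a@B4, b@B3, d@B2, d@B5, e@B3, f@B2, f@B4}   OUT={a@B4, b@B3, d@B2, d@B5, e@B3, f@B4}
  B5:   IN={a@B0, a@B4, b@B3, d@B2, d@B5, e@B3, f@B2, f@B4}   OUT={a@B0, a@B4, b@B3, d@B5, e@B3, f@B2, f@B4}
  B6:   IN={a@B0, a@B4, b@B3, d@B5, e@B3, f@B2, f@B4}   OUT={a@B0, a@B4, b@B3, d@B6, e@B6, f@B2, f@B4}
  B7:   IN={a@B0, a@B4, b@B3, d@B6, e@B6, f@B2, f@B4}   OUT={a@B0, a@B4, b@B7, d@B6, e@B6, f@B2, f@B4}

Merge at B5: IN[B5] = OUT[B3] ⊔ OUT[B4] = {a@B0, a@B4, b@B3, d@B2, d@B5, e@B3, f@B2, f@B4}
Applying B5's transfer function to that IN value gives OUT[B5] (row B5 above).

Answer: {a@B0, a@B4, b@B3, d@B5, e@B3, f@B2, f@B4}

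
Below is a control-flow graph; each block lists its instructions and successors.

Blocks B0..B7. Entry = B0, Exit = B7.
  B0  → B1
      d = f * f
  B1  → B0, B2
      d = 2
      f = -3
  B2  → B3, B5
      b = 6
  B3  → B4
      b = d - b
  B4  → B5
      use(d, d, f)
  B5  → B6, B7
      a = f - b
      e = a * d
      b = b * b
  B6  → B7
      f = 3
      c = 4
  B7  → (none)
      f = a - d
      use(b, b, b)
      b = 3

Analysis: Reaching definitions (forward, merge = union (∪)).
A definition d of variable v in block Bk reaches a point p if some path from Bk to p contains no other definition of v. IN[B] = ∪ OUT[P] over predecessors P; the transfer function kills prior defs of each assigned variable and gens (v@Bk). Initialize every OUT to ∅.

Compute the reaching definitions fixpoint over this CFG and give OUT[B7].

Answer: {a@B5, b@B7, c@B6, d@B1, e@B5, f@B7}

Trace:
Converged values:
  B0: | IN={d@B1, f@B1} | OUT={d@B0, f@B1}
  B1: | IN={d@B0, f@B1} | OUT={d@B1, f@B1}
  B2: | IN={d@B1, f@B1} | OUT={b@B2, d@B1, f@B1}
  B3: | IN={b@B2, d@B1, f@B1} | OUT={b@B3, d@B1, f@B1}
  B4: | IN={b@B3, d@B1, f@B1} | OUT={b@B3, d@B1, f@B1}
  B5: | IN={b@B2, b@B3, d@B1, f@B1} | OUT={a@B5, b@B5, d@B1, e@B5, f@B1}
  B6: | IN={a@B5, b@B5, d@B1, e@B5, f@B1} | OUT={a@B5, b@B5, c@B6, d@B1, e@B5, f@B6}
  B7: | IN={a@B5, b@B5, c@B6, d@B1, e@B5, f@B1, f@B6} | OUT={a@B5, b@B7, c@B6, d@B1, e@B5, f@B7}

Merge at B7: IN[B7] = OUT[B5] ⊔ OUT[B6] = {a@B5, b@B5, c@B6, d@B1, e@B5, f@B1, f@B6}
Applying B7's transfer function to that IN value gives OUT[B7] (row B7 above).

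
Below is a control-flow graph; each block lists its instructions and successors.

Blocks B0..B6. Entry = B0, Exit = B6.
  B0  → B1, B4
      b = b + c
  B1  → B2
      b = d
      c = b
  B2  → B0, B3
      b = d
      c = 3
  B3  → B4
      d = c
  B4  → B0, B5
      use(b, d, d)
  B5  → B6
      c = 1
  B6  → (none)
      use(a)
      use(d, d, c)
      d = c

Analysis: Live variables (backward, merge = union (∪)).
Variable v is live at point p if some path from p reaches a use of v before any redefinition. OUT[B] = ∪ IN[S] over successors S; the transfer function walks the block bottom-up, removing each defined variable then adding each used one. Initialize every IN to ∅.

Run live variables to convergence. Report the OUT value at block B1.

Fixpoint table:
  B0:   IN={a, b, c, d}   OUT={a, b, c, d}
  B1:   IN={a, d}   OUT={a, d}
  B2:   IN={a, d}   OUT={a, b, c, d}
  B3:   IN={a, b, c}   OUT={a, b, c, d}
  B4:   IN={a, b, c, d}   OUT={a, b, c, d}
  B5:   IN={a, d}   OUT={a, c, d}
  B6:   IN={a, c, d}   OUT={}

Merge at B1: OUT[B1] = IN[B2] = {a, d}

Answer: {a, d}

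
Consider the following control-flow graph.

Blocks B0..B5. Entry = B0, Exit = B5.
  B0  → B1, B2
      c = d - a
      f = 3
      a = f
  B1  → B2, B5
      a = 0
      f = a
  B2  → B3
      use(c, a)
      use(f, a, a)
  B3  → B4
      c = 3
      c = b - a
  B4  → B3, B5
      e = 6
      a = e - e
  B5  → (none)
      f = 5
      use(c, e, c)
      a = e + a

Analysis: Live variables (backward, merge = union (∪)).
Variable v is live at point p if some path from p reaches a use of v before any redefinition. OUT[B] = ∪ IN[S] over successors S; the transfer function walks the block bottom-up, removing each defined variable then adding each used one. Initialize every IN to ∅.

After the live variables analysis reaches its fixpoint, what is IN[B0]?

Answer: {a, b, d, e}

Derivation:
Fixpoint table:
  B0:  IN={a, b, d, e}  OUT={a, b, c, e, f}
  B1:  IN={b, c, e}  OUT={a, b, c, e, f}
  B2:  IN={a, b, c, f}  OUT={a, b}
  B3:  IN={a, b}  OUT={b, c}
  B4:  IN={b, c}  OUT={a, b, c, e}
  B5:  IN={a, c, e}  OUT={}

Merge at B0: OUT[B0] = IN[B1] ⊔ IN[B2] = {a, b, c, e, f}
Applying B0's transfer function to that OUT value gives IN[B0] (row B0 above).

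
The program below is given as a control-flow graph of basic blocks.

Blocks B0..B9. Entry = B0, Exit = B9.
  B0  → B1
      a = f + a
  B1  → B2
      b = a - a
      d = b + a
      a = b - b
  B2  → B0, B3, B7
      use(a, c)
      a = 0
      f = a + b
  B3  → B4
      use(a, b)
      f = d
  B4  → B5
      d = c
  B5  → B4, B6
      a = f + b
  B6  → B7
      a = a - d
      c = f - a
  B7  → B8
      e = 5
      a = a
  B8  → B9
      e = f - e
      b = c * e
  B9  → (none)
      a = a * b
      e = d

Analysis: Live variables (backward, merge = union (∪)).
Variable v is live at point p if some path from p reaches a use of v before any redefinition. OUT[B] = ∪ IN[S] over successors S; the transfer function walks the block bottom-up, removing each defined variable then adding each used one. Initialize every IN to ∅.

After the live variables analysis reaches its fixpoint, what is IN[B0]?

Answer: {a, c, f}

Trace:
Converged values:
  B0: | IN={a, c, f} | OUT={a, c}
  B1: | IN={a, c} | OUT={a, b, c, d}
  B2: | IN={a, b, c, d} | OUT={a, b, c, d, f}
  B3: | IN={a, b, c, d} | OUT={b, c, f}
  B4: | IN={b, c, f} | OUT={b, c, d, f}
  B5: | IN={b, c, d, f} | OUT={a, b, c, d, f}
  B6: | IN={a, d, f} | OUT={a, c, d, f}
  B7: | IN={a, c, d, f} | OUT={a, c, d, e, f}
  B8: | IN={a, c, d, e, f} | OUT={a, b, d}
  B9: | IN={a, b, d} | OUT={}

Merge at B0: OUT[B0] = IN[B1] = {a, c}
Applying B0's transfer function to that OUT value gives IN[B0] (row B0 above).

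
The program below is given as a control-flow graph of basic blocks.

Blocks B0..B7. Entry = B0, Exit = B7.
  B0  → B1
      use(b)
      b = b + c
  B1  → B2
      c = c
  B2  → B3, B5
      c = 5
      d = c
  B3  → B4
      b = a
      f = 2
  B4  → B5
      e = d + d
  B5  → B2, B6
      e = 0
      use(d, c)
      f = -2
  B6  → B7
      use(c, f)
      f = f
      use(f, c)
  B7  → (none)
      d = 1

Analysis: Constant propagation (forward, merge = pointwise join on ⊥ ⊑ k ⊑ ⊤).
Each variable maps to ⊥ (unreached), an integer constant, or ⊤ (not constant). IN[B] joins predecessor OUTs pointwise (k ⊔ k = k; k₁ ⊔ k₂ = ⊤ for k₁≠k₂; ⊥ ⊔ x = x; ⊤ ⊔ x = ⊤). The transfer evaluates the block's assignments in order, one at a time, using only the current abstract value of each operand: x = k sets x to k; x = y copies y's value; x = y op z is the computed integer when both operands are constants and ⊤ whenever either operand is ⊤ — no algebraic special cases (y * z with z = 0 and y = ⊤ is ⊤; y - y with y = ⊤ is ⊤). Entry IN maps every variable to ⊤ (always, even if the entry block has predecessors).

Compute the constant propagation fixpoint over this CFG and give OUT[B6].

Answer: {a: ⊤, b: ⊤, c: 5, d: 5, e: 0, f: -2}

Derivation:
Converged values:
  B0: | IN=(all ⊤) | OUT=(all ⊤)
  B1: | IN=(all ⊤) | OUT=(all ⊤)
  B2: | IN=(all ⊤) | OUT={c:5, d:5; rest ⊤}
  B3: | IN={c:5, d:5; rest ⊤} | OUT={c:5, d:5, f:2; rest ⊤}
  B4: | IN={c:5, d:5, f:2; rest ⊤} | OUT={c:5, d:5, e:10, f:2; rest ⊤}
  B5: | IN={c:5, d:5; rest ⊤} | OUT={c:5, d:5, e:0, f:-2; rest ⊤}
  B6: | IN={c:5, d:5, e:0, f:-2; rest ⊤} | OUT={c:5, d:5, e:0, f:-2; rest ⊤}
  B7: | IN={c:5, d:5, e:0, f:-2; rest ⊤} | OUT={c:5, d:1, e:0, f:-2; rest ⊤}

Merge at B6: IN[B6] = OUT[B5] = {a: ⊤, b: ⊤, c: 5, d: 5, e: 0, f: -2}
Applying B6's transfer function to that IN value gives OUT[B6] (row B6 above).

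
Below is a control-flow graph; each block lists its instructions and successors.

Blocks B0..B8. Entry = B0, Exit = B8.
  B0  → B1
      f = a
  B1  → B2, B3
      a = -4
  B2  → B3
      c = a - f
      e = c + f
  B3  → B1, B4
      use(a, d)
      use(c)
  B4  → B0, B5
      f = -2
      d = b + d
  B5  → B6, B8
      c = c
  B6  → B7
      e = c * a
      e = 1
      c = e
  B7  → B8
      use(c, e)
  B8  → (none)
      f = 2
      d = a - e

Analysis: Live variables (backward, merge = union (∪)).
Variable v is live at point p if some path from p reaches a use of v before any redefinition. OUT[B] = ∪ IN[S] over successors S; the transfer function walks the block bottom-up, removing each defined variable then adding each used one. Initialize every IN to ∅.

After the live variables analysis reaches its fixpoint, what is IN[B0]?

Converged values:
  B0: | IN={a, b, c, d, e} | OUT={b, c, d, e, f}
  B1: | IN={b, c, d, e, f} | OUT={a, b, c, d, e, f}
  B2: | IN={a, b, d, f} | OUT={a, b, c, d, e, f}
  B3: | IN={a, b, c, d, e, f} | OUT={a, b, c, d, e, f}
  B4: | IN={a, b, c, d, e} | OUT={a, b, c, d, e}
  B5: | IN={a, c, e} | OUT={a, c, e}
  B6: | IN={a, c} | OUT={a, c, e}
  B7: | IN={a, c, e} | OUT={a, e}
  B8: | IN={a, e} | OUT={}

Merge at B0: OUT[B0] = IN[B1] = {b, c, d, e, f}
Applying B0's transfer function to that OUT value gives IN[B0] (row B0 above).

Answer: {a, b, c, d, e}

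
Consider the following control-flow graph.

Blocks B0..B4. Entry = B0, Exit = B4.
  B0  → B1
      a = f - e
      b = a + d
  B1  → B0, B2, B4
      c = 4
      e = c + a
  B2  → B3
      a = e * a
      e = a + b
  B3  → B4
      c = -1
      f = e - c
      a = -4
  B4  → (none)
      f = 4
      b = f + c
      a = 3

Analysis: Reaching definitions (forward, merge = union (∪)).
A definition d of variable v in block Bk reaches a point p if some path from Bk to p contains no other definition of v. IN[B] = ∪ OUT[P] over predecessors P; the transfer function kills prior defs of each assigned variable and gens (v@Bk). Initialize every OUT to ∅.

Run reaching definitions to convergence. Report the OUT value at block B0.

Converged values:
  B0:   IN={a@B0, b@B0, c@B1, e@B1}   OUT={a@B0, b@B0, c@B1, e@B1}
  B1:   IN={a@B0, b@B0, c@B1, e@B1}   OUT={a@B0, b@B0, c@B1, e@B1}
  B2:   IN={a@B0, b@B0, c@B1, e@B1}   OUT={a@B2, b@B0, c@B1, e@B2}
  B3:   IN={a@B2, b@B0, c@B1, e@B2}   OUT={a@B3, b@B0, c@B3, e@B2, f@B3}
  B4:   IN={a@B0, a@B3, b@B0, c@B1, c@B3, e@B1, e@B2, f@B3}   OUT={a@B4, b@B4, c@B1, c@B3, e@B1, e@B2, f@B4}

Merge at B0 (entry node, so the boundary value {} is joined with the incoming edge(s)): IN[B0] = {} ⊔ OUT[B1] = {a@B0, b@B0, c@B1, e@B1}
Applying B0's transfer function to that IN value gives OUT[B0] (row B0 above).

Answer: {a@B0, b@B0, c@B1, e@B1}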